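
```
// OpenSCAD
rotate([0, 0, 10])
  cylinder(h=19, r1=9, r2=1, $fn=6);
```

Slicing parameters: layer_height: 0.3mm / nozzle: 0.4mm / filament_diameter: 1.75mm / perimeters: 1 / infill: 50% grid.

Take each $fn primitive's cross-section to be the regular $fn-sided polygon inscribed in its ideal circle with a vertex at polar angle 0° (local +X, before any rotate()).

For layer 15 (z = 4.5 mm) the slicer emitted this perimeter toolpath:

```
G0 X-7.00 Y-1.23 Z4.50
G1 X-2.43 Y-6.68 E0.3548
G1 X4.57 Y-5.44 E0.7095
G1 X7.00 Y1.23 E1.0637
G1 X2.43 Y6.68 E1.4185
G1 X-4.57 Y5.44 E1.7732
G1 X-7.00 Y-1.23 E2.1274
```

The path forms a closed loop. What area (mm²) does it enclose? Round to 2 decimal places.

Apply the shoelace formula to the sequence of (X, Y) vertices; enclosed area = 131.22 mm².

131.22 mm²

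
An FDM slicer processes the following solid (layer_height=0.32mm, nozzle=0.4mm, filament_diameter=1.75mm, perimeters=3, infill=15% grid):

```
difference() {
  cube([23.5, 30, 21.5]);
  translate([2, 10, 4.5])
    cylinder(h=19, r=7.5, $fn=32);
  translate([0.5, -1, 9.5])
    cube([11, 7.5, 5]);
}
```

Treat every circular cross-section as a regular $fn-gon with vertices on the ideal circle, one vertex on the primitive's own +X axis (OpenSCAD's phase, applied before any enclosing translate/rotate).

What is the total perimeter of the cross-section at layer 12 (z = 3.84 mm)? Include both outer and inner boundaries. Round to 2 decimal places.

107.00 mm

At z = 3.84 mm: the cube is present — its section is the full 23.5×30 rectangle (perimeter 107.00 mm); the cylinder at (2, 10) is not intersected at this z (z outside [4.5, 23.5]); the cube at (0.5, -1) does not reach this height (z outside [9.5, 14.5]); Subtracting the remaining from the first: none of the subtracted shapes is present at this height, so the 23.5×30 cube is unchanged — boundary = 107.00 mm. Overall, the cross-section is a single solid region. Total boundary length (outer) = 107.00 mm.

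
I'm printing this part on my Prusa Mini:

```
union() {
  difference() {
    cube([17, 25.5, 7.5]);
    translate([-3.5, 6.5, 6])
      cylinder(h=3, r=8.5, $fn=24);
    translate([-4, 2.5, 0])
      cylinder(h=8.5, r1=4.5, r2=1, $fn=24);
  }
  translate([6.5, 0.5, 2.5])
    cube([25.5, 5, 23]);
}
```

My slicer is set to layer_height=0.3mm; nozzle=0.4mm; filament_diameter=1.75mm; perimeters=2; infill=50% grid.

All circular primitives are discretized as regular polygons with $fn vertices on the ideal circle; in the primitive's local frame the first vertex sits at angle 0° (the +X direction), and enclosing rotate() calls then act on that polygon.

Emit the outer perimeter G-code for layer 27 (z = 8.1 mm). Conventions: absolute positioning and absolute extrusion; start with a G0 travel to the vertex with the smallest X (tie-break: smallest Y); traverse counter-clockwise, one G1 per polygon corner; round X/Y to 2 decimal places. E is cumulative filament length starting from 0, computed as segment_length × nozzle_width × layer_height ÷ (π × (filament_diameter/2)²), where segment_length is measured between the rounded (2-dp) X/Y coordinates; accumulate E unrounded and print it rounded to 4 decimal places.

At z = 8.1 mm: the cube is not intersected at this z (z outside [0, 7.5]); the r=8.5 cylinder at (-3.5, 6.5) contributes a regular 24-gon of circumradius 8.5; the cone at (-4, 2.5) (r1=4.5→r2=1) has section circumradius 1.165 here — a regular 24-gon; After the difference (first − rest): the first operand is absent here, so nothing remains; the 25.5×5 cube at (6.5, 0.5) contributes its full rectangle; Taking the union: only the 25.5×5 cube at (6.5, 0.5) is present, so the union is just that shape — 1 connected region. The outline is a single polygon with 4 vertices. Extrusion per mm of travel: 0.4 × 0.3 / (π × 0.875²) = 0.049890. Accumulating E over each segment gives final E = 3.0433.

G0 X6.50 Y0.50 Z8.10
G1 X32.00 Y0.50 E1.2722
G1 X32.00 Y5.50 E1.5217
G1 X6.50 Y5.50 E2.7939
G1 X6.50 Y0.50 E3.0433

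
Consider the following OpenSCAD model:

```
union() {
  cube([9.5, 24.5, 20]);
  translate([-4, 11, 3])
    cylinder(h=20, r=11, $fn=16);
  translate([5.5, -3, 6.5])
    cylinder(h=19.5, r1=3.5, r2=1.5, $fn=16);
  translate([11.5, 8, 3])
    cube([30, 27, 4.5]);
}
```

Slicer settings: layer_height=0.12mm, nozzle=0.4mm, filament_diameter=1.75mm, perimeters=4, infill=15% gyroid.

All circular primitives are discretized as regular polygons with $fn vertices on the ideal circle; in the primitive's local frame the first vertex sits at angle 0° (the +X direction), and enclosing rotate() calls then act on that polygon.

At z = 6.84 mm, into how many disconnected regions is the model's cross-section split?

At z = 6.84 mm: the cube (footprint 9.5×24.5) is included at this height; the cylinder at (-4, 11): section is a regular 16-gon, circumradius r=11; the cone at (5.5, -3): at t=0.017 of its height the radius interpolates to r₁+(r₂−r₁)t = 3.465, giving a regular 16-gon of that circumradius; the cube at (11.5, 8) is present — its section is the full 30×27 rectangle; Taking the union: the regions partially overlap (shared area 101.35 mm²), so overlapping operands fuse into one piece — 2 connected regions. The result has 2 disconnected regions.

2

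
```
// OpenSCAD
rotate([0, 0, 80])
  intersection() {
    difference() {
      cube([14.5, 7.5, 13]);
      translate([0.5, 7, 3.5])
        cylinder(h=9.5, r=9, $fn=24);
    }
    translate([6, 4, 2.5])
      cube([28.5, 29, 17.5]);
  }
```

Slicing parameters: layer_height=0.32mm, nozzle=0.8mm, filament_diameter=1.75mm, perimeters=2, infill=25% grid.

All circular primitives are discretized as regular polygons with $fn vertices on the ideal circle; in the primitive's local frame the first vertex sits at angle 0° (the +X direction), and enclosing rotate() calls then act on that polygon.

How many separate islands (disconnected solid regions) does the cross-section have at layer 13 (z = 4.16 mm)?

At z = 4.16 mm: the cube is present — its section is the full 14.5×7.5 rectangle; the cylinder at (0.5, 7): section is a regular 24-gon, circumradius r=9; After the difference (first − rest): starting from the 14.5×7.5 cube, the r=9 cylinder at (0.5, 7) partially overlaps it — only the 63.71 mm² overlap (of its 251.57 mm²) is removed, clipping the outline — 1 connected region; the cube at (6, 4) is present — its section is the full 28.5×29 rectangle; After intersecting: the 28.5×29 cube at (6, 4) partially overlaps the result so far; clipping to the common part keeps 18.17 mm² — 1 connected region; (whole slice rotated 80° about Z — lengths, areas and connectivity unchanged). Overall, the cross-section is a single solid region. Island count = 1.

1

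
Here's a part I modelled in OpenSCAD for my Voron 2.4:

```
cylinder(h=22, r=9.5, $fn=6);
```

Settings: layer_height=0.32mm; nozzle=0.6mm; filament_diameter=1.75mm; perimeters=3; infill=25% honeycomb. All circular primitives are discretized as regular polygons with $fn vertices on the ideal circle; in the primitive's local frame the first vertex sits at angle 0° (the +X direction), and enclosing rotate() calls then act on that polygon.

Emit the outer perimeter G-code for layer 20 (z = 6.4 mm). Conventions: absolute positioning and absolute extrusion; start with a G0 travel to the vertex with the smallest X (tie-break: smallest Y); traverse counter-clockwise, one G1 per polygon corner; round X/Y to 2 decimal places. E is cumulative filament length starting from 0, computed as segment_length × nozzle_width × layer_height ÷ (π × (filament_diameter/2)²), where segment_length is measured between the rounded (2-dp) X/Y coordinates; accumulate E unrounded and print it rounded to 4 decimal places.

At z = 6.4 mm: the r=9.5 cylinder contributes a regular 6-gon of circumradius 9.5. The outline is a single polygon with 6 vertices. Extrusion per mm of travel: 0.6 × 0.32 / (π × 0.875²) = 0.079824. Accumulating E over each segment gives final E = 4.5507.

G0 X-9.50 Y0.00 Z6.40
G1 X-4.75 Y-8.23 E0.7585
G1 X4.75 Y-8.23 E1.5169
G1 X9.50 Y0.00 E2.2754
G1 X4.75 Y8.23 E3.0339
G1 X-4.75 Y8.23 E3.7922
G1 X-9.50 Y0.00 E4.5507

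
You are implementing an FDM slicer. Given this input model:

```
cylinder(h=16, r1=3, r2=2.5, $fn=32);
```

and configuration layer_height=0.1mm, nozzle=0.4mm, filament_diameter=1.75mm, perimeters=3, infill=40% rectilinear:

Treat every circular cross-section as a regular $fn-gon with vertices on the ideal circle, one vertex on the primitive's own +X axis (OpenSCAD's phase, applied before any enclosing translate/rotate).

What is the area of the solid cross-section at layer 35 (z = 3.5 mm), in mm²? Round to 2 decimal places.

At z = 3.5 mm: the cone (r1=3→r2=2.5) has section circumradius 2.891 here — a regular 32-gon (area = (32/2)·2.891²·sin(360°/32) = 26.08 mm²). Overall, the cross-section is a single solid region. Net area = 26.08 mm².

26.08 mm²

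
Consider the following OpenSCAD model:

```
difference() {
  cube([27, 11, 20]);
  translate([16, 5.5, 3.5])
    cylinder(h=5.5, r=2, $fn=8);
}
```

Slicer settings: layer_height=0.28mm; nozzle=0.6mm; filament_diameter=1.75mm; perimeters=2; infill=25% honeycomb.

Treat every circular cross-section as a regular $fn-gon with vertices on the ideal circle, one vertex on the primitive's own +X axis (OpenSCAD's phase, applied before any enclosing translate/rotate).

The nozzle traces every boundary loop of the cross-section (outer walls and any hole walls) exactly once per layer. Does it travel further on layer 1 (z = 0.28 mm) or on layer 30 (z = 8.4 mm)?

Layer 1 (z = 0.28): the cube is present — its section is the full 27×11 rectangle (perimeter 76.00 mm); the cylinder at (16, 5.5) is not intersected at this z (z outside [3.5, 9]); Subtracting the remaining from the first: none of the subtracted shapes is present at this height, so the 27×11 cube is unchanged — boundary = 76.00 mm. So its perimeter = 76.00 mm. Layer 30 (z = 8.4): the 27×11 cube contributes its full rectangle (perimeter 76.00 mm); the r=2 cylinder at (16, 5.5) gives a regular 8-gon of circumradius 2 (constant along its height) (perimeter = 2·8·2.000·sin(180°/8) = 12.25 mm); After the difference (first − rest): starting from the 27×11 cube, the r=2 cylinder at (16, 5.5) lies wholly inside it (removes its full 11.31 mm² and its 12.25 mm outline becomes a hole wall) — boundary (outer + 1 inner loop) = 88.25 mm. So its perimeter = 88.25 mm. Layer 30 is larger (88.25 vs 76.00 mm).

layer 30 (z = 8.4 mm)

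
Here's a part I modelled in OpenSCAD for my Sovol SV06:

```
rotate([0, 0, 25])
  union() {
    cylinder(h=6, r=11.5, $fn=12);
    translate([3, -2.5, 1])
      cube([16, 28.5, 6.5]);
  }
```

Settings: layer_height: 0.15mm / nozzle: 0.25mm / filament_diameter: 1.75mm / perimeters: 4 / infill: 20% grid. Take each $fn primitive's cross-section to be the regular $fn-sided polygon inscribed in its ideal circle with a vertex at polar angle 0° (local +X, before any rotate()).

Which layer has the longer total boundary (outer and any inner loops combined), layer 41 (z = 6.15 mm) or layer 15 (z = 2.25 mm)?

Layer 41 (z = 6.15): the cylinder is not intersected at this z (z outside [0, 6]); the cube at (3, -2.5) is present — its section is the full 16×28.5 rectangle (perimeter 89.00 mm); Combining (union): only the 16×28.5 cube at (3, -2.5) is present, so the union is just that shape — boundary = 89.00 mm; (rotated 25° about Z; rotation is an isometry so areas/perimeters/island counts are preserved). So its perimeter = 89.00 mm. Layer 15 (z = 2.25): the r=11.5 cylinder gives a regular 12-gon of circumradius 11.5 (constant along its height) (perimeter = 2·12·11.500·sin(180°/12) = 71.43 mm); the cube at (3, -2.5) (footprint 16×28.5) is included at this height (perimeter 89.00 mm); Merging all regions: the regions partially overlap (shared area 86.31 mm²), so the edge portions inside another operand are dropped and the merged outline is re-measured after clipping — boundary = 122.07 mm; (whole slice rotated 25° about Z — lengths, areas and connectivity unchanged). So its perimeter = 122.07 mm. Layer 15 is larger (122.07 vs 89.00 mm).

layer 15 (z = 2.25 mm)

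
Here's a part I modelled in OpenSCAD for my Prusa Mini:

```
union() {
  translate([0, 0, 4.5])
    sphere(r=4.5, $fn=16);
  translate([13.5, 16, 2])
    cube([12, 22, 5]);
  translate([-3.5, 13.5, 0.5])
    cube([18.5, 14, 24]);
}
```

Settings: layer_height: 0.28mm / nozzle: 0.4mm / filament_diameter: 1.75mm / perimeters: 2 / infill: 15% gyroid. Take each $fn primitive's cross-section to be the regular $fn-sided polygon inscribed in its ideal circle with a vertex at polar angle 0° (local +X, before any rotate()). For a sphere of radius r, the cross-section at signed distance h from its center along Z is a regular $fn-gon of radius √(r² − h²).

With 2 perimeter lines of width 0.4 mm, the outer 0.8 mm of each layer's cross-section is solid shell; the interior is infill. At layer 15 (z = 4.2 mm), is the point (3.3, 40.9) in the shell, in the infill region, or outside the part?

At z = 4.2 mm: the r=4.5 sphere contributes a regular 16-gon of circumradius √(4.5²−0.3²) = 4.490; the cube at (13.5, 16) (footprint 12×22) is included at this height; the 18.5×14 cube at (-3.5, 13.5) contributes its full rectangle; Merging all regions: the regions partially overlap (shared area 17.25 mm²), so overlapping operands fuse into one piece — 2 connected regions. Overall, the cross-section has 2 separate islands. The nearest boundary edge runs (13.50, 27.50)→(13.50, 38.00); distance from the point to it = 10.60 mm. The point is not inside any of the regions above, so it lies outside the cross-section (10.60 mm from the nearest boundary).

outside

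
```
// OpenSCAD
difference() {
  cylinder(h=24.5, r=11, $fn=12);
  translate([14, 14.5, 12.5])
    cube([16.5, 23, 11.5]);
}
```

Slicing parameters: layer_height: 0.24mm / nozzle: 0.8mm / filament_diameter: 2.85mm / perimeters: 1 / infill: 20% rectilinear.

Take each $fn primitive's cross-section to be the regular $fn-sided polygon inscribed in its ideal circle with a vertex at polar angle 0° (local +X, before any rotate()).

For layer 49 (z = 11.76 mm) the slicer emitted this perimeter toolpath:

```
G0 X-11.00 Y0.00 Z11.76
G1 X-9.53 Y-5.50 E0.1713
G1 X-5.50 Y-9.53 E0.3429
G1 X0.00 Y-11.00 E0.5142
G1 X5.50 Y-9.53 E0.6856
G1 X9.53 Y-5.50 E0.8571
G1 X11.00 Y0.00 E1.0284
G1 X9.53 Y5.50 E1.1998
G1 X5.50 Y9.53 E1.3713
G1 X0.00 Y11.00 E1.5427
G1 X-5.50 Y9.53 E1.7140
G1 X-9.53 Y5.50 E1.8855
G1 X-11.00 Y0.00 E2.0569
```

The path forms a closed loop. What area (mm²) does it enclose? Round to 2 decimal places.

Apply the shoelace formula to the sequence of (X, Y) vertices; enclosed area = 363.14 mm².

363.14 mm²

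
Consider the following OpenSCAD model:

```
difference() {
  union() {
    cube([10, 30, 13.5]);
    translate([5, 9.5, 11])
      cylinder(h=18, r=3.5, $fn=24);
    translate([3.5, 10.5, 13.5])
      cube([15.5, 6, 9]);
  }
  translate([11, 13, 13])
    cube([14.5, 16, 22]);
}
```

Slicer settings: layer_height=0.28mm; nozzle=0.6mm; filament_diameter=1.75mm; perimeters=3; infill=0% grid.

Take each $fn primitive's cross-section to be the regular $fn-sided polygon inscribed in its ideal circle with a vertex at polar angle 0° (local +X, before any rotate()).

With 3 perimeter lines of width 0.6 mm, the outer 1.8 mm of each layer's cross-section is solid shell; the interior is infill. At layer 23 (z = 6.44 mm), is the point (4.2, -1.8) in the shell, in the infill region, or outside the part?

At z = 6.44 mm: the cube (footprint 10×30) is included at this height; the cylinder at (5, 9.5) is not intersected at this z (z outside [11, 29]); the cube at (3.5, 10.5) is absent (z outside [13.5, 22.5]); Combining (union): only the 10×30 cube is present, so the union is just that shape — 1 connected region; the cube at (11, 13) is absent (z outside [13, 35]); Taking the first minus the rest: none of the subtracted shapes is present at this height, so that combined region is unchanged — 1 connected region. Overall, the cross-section is a single solid region. The nearest boundary edge runs (0.00, 0.00)→(10.00, 0.00); distance from the point to it = 1.80 mm. The point is not inside any of the regions above, so it lies outside the cross-section (1.80 mm from the nearest boundary).

outside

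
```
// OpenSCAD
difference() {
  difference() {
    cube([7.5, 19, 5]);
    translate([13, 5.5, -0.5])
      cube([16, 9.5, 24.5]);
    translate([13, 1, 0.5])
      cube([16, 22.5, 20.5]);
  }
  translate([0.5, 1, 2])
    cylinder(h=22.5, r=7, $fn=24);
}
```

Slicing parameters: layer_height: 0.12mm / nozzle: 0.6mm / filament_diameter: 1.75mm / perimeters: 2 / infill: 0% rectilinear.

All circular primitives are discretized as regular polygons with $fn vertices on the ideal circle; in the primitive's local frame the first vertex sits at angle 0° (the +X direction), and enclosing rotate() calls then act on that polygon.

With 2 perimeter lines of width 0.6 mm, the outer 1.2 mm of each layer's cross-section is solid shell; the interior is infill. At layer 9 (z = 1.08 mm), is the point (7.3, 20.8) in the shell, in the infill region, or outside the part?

At z = 1.08 mm: the 7.5×19 cube contributes its full rectangle; the cube at (13, 5.5) is present — its section is the full 16×9.5 rectangle; the cube at (13, 1) is present — its section is the full 16×22.5 rectangle; Taking the first minus the rest: starting from the 7.5×19 cube, the 16×9.5 cube at (13, 5.5) misses the remaining region (no effect); the 16×22.5 cube at (13, 1) misses the remaining region (no effect) — 1 connected region; the cylinder at (0.5, 1) is absent (z outside [2, 24.5]); Taking the first minus the rest: none of the subtracted shapes is present at this height, so that combined region is unchanged — 1 connected region. Overall, the cross-section is a single solid region. The nearest boundary edge runs (0.00, 19.00)→(7.50, 19.00); distance from the point to it = 1.80 mm. The point is not inside any of the regions above, so it lies outside the cross-section (1.80 mm from the nearest boundary).

outside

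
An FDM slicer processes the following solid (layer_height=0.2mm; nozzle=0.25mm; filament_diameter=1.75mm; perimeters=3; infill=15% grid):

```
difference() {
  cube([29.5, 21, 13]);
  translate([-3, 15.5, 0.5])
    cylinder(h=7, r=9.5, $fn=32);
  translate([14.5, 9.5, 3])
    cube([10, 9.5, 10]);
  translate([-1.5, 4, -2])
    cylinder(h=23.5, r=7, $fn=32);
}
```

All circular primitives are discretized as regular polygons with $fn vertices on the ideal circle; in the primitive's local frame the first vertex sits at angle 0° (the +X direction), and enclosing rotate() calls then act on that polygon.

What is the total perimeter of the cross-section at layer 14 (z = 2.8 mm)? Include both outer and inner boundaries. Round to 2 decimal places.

93.93 mm

At z = 2.8 mm: the 29.5×21 cube contributes its full rectangle (perimeter 101.00 mm); the r=9.5 cylinder at (-3, 15.5) gives a regular 32-gon of circumradius 9.5 (constant along its height) (perimeter = 2·32·9.500·sin(180°/32) = 59.59 mm); the cube at (14.5, 9.5) does not reach this height (z outside [3, 13]); the r=7 cylinder at (-1.5, 4) contributes a regular 32-gon of circumradius 7 (perimeter = 2·32·7.000·sin(180°/32) = 43.91 mm); Subtracting the remaining from the first: starting from the 29.5×21 cube, the r=9.5 cylinder at (-3, 15.5) partially overlaps it — only the 74.99 mm² overlap (of its 281.71 mm²) is removed, clipping the outline; the r=7 cylinder at (-1.5, 4) partially overlaps it — only the 38.78 mm² overlap (of its 152.95 mm²) is removed, clipping the outline — boundary = 93.93 mm. Overall, the cross-section is a single solid region. Total boundary length (outer) = 93.93 mm.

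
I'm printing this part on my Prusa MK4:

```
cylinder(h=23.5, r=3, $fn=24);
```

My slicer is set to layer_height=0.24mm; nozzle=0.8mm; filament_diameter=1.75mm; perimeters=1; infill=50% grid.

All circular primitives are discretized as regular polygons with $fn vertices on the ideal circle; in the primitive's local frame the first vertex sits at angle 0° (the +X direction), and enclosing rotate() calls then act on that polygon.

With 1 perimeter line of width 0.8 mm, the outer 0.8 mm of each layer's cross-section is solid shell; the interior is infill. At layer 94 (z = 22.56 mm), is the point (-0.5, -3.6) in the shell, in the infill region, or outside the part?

At z = 22.56 mm: the r=3 cylinder contributes a regular 24-gon of circumradius 3. Overall, the cross-section is a single solid region. The nearest boundary edge runs (-0.78, -2.90)→(-0.00, -3.00); distance from the point to it = 0.66 mm. The point is not inside any of the regions above, so it lies outside the cross-section (0.66 mm from the nearest boundary).

outside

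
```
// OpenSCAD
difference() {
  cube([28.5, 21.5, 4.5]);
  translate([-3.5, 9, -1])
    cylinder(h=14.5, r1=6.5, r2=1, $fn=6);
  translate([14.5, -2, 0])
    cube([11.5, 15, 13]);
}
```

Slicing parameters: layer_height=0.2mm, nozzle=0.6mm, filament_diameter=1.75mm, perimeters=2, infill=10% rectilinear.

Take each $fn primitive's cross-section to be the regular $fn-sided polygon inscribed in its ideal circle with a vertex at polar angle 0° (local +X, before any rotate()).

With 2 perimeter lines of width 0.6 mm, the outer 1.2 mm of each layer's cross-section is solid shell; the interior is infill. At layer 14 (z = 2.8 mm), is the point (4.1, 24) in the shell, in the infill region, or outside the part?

outside

At z = 2.8 mm: the cube (footprint 28.5×21.5) is included at this height; the cone at (-3.5, 9) (r1=6.5→r2=1) has section circumradius 5.059 here — a regular 6-gon; the 11.5×15 cube at (14.5, -2) contributes its full rectangle; After the difference (first − rest): starting from the 28.5×21.5 cube, the cone at (-3.5, 9) partially overlaps it — only the 4.21 mm² overlap (of its 66.48 mm²) is removed, clipping the outline; the 11.5×15 cube at (14.5, -2) partially overlaps it — only the 149.50 mm² overlap (of its 172.50 mm²) is removed, clipping the outline — 1 connected region. Overall, the cross-section is a single solid region. The nearest boundary edge runs (0.00, 21.50)→(28.50, 21.50); distance from the point to it = 2.50 mm. The point is not inside any of the regions above, so it lies outside the cross-section (2.50 mm from the nearest boundary).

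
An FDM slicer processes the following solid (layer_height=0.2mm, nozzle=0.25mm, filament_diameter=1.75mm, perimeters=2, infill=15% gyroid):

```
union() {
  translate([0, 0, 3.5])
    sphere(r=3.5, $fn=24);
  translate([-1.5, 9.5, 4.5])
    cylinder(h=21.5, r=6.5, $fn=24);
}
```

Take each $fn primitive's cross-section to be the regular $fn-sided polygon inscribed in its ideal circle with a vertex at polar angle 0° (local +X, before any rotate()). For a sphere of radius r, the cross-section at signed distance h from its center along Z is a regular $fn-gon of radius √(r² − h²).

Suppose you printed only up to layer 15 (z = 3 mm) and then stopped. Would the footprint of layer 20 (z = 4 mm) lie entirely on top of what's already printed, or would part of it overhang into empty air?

entirely on top

Compare the two slices. At z = 3: the r=3.5 sphere contributes a regular 24-gon of circumradius √(3.5²−0.5²) = 3.464 (area = (24/2)·3.464²·sin(360°/24) = 37.27 mm²); the cylinder at (-1.5, 9.5) is absent (z outside [4.5, 26]); Combining (union): only the r=3.5 sphere is present, so the union is just that shape — area = 37.27 mm². At z = 4: the sphere: section is a regular 24-gon, circumradius = √(r²−h²) = √(3.5²−0.5²) = 3.464 (area = (24/2)·3.464²·sin(360°/24) = 37.27 mm²); the cylinder at (-1.5, 9.5) does not reach this height (z outside [4.5, 26]); Taking the union: only the r=3.5 sphere is present, so the union is just that shape — area = 37.27 mm². Checking containment: the cross-section at z = 4 is a subset of the cross-section at z = 3.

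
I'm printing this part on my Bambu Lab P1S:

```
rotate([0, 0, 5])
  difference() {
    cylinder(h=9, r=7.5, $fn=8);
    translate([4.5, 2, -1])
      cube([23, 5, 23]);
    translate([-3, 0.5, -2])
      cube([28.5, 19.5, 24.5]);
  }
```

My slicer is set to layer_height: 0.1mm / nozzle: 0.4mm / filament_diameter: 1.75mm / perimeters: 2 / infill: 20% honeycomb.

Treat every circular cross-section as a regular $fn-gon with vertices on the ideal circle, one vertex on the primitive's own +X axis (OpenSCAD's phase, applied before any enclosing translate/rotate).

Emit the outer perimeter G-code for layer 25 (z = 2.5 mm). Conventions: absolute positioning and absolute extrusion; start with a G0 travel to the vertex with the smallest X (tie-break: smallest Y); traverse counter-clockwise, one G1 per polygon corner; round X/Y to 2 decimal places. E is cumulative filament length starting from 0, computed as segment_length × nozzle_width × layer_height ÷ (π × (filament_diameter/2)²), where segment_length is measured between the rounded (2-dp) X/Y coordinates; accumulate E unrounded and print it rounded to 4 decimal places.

G0 X-7.47 Y-0.65 Z2.50
G1 X-4.82 Y-5.75 E0.0956
G1 X0.65 Y-7.47 E0.1909
G1 X5.75 Y-4.82 E0.2865
G1 X7.47 Y0.65 E0.3819
G1 X7.22 Y1.13 E0.3909
G1 X-3.03 Y0.24 E0.5620
G1 X-3.53 Y5.97 E0.6576
G1 X-5.75 Y4.82 E0.6992
G1 X-7.47 Y-0.65 E0.7946

At z = 2.5 mm: the r=7.5 cylinder contributes a regular 8-gon of circumradius 7.5; the 23×5 cube at (4.5, 2) contributes its full rectangle; the 28.5×19.5 cube at (-3, 0.5) contributes its full rectangle; Subtracting the remaining from the first: starting from the r=7.5 cylinder, the 23×5 cube at (4.5, 2) partially overlaps it — only the 5.05 mm² overlap (of its 115.00 mm²) is removed, clipping the outline; the 28.5×19.5 cube at (-3, 0.5) partially overlaps it — only the 50.17 mm² overlap (of its 555.75 mm²) is removed, clipping the outline — 1 connected region; (whole slice rotated 5° about Z — lengths, areas and connectivity unchanged). The outline is a single polygon with 9 vertices. Extrusion per mm of travel: 0.4 × 0.1 / (π × 0.875²) = 0.016630. Accumulating E over each segment gives final E = 0.7946.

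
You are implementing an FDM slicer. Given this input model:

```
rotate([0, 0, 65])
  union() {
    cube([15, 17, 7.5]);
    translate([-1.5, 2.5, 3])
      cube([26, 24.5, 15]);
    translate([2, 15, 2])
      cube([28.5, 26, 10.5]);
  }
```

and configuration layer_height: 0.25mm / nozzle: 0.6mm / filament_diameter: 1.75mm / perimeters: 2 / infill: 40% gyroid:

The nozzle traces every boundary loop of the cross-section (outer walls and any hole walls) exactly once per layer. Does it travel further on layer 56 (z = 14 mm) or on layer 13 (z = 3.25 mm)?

Layer 56 (z = 14): the cube does not reach this height (z outside [0, 7.5]); the 26×24.5 cube at (-1.5, 2.5) contributes its full rectangle (perimeter 101.00 mm); the cube at (2, 15) does not reach this height (z outside [2, 12.5]); Combining (union): only the 26×24.5 cube at (-1.5, 2.5) is present, so the union is just that shape — boundary = 101.00 mm; (rotated 65° about Z; rotation is an isometry so areas/perimeters/island counts are preserved). So its perimeter = 101.00 mm. Layer 13 (z = 3.25): the cube is present — its section is the full 15×17 rectangle (perimeter 64.00 mm); the cube at (-1.5, 2.5) (footprint 26×24.5) is included at this height (perimeter 101.00 mm); the cube at (2, 15) is present — its section is the full 28.5×26 rectangle (perimeter 109.00 mm); Merging all regions: the regions partially overlap (shared area 487.50 mm²), so the edge portions inside another operand are dropped and the merged outline is re-measured after clipping — boundary = 146.00 mm; (whole slice rotated 65° about Z — lengths, areas and connectivity unchanged). So its perimeter = 146.00 mm. Layer 13 is larger (146.00 vs 101.00 mm).

layer 13 (z = 3.25 mm)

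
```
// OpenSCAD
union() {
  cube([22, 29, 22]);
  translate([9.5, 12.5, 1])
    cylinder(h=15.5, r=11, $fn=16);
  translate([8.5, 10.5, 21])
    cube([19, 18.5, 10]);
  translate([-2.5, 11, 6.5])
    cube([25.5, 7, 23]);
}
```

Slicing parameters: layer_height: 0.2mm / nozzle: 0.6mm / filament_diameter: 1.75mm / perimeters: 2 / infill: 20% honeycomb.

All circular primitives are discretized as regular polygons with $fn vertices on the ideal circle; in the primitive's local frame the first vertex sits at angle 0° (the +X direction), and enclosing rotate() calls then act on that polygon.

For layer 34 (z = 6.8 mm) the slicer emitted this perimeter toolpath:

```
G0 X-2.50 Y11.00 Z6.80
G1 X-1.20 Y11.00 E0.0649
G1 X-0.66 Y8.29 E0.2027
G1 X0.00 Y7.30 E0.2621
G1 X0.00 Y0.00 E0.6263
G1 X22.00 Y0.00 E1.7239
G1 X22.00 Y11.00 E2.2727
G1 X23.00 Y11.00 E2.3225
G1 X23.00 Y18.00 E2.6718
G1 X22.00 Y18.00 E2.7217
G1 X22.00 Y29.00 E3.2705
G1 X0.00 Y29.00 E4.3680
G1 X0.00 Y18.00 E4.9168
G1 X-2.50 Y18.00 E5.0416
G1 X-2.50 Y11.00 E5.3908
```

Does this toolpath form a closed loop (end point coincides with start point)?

Start point (G0): (-2.50, 11.00). End point (last G1): the path returns to the start — closed.

yes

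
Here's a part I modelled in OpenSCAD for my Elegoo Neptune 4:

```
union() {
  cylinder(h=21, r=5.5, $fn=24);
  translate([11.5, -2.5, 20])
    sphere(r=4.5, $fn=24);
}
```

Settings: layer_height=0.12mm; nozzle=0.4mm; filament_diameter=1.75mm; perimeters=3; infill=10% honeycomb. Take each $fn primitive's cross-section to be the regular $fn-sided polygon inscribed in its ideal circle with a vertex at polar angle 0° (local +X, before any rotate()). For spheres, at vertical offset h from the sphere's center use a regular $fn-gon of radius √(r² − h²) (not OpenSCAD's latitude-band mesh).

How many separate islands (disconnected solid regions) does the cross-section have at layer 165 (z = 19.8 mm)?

At z = 19.8 mm: the r=5.5 cylinder gives a regular 24-gon of circumradius 5.5 (constant along its height); the sphere at (11.5, -2.5): section is a regular 24-gon, circumradius = √(r²−h²) = √(4.5²−0.2²) = 4.496; Merging all regions: the 2 present regions are separate (no shared area or edge), so areas and boundary lengths simply add and each stays a separate island — 2 connected regions. Overall, the cross-section has 2 separate islands. Island count = 2.

2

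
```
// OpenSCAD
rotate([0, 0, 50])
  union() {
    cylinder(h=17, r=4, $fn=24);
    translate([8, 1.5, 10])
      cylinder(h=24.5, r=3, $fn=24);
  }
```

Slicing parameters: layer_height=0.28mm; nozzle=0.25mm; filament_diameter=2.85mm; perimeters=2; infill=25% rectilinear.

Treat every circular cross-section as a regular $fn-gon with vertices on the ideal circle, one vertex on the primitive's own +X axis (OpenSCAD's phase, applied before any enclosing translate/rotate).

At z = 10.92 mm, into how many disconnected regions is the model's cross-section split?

At z = 10.92 mm: the cylinder: section is a regular 24-gon, circumradius r=4; the r=3 cylinder at (8, 1.5) gives a regular 24-gon of circumradius 3 (constant along its height); Combining (union): the 2 present regions are separate (no shared area or edge), so areas and boundary lengths simply add and each stays a separate island — 2 connected regions; (rotated 50° about Z; rotation is an isometry so areas/perimeters/island counts are preserved). The result has 2 disconnected regions.

2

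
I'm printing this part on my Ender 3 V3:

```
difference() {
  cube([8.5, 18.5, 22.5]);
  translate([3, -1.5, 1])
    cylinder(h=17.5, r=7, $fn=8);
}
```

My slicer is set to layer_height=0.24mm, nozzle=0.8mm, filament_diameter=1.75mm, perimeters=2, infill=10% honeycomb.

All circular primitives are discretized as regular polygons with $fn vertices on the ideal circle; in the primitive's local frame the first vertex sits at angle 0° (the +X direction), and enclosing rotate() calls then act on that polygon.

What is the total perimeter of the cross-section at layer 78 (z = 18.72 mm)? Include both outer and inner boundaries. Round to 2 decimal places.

At z = 18.72 mm: the 8.5×18.5 cube contributes its full rectangle (perimeter 54.00 mm); the cylinder at (3, -1.5) is absent (z outside [1, 18.5]); Subtracting the remaining from the first: none of the subtracted shapes is present at this height, so the 8.5×18.5 cube is unchanged — boundary = 54.00 mm. Overall, the cross-section is a single solid region. Total boundary length (outer) = 54.00 mm.

54.00 mm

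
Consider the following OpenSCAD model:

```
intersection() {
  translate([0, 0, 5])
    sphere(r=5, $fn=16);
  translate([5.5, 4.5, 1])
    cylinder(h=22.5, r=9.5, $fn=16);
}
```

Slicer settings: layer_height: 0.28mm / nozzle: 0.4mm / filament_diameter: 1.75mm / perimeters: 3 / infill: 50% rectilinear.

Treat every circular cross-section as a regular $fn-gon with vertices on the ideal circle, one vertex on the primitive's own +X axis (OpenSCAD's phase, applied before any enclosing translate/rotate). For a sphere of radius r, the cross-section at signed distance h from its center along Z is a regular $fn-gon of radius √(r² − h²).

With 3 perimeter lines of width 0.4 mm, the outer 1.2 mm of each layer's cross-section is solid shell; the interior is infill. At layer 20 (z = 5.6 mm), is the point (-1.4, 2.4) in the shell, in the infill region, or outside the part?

infill

At z = 5.6 mm: the sphere: section is a regular 16-gon, circumradius = √(r²−h²) = √(5²−0.6²) = 4.964; the r=9.5 cylinder at (5.5, 4.5) contributes a regular 16-gon of circumradius 9.5; After intersecting: the r=9.5 cylinder at (5.5, 4.5) partially overlaps the r=5 sphere; clipping to the common part keeps 55.56 mm² — 1 connected region. Overall, the cross-section is a single solid region. The nearest boundary edge runs (-3.51, 3.51)→(-1.90, 4.59); distance from the point to it = 2.10 mm. The point is inside the cross-section and 2.10 mm from the nearest boundary — more than the 1.2 mm shell width (3 × 0.4), so it's in the infill interior.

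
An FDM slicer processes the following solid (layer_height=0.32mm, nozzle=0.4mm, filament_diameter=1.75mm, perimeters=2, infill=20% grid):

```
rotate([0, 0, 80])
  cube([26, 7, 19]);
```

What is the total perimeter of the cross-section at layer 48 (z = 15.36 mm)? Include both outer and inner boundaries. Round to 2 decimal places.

At z = 15.36 mm: the cube (footprint 26×7) is included at this height (perimeter 66.00 mm); (rotated 80° about Z; rotation is an isometry so areas/perimeters/island counts are preserved). Overall, the cross-section is a single solid region. Total boundary length (outer) = 66.00 mm.

66.00 mm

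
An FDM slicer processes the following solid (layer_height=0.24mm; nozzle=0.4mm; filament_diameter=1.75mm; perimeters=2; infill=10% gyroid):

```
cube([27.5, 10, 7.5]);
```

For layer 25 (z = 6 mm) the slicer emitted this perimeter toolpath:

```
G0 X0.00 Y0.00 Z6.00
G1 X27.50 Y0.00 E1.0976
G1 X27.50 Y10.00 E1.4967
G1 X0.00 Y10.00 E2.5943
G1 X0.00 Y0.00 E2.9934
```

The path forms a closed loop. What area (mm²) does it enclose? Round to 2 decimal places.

Apply the shoelace formula to the sequence of (X, Y) vertices; enclosed area = 275.00 mm².

275.00 mm²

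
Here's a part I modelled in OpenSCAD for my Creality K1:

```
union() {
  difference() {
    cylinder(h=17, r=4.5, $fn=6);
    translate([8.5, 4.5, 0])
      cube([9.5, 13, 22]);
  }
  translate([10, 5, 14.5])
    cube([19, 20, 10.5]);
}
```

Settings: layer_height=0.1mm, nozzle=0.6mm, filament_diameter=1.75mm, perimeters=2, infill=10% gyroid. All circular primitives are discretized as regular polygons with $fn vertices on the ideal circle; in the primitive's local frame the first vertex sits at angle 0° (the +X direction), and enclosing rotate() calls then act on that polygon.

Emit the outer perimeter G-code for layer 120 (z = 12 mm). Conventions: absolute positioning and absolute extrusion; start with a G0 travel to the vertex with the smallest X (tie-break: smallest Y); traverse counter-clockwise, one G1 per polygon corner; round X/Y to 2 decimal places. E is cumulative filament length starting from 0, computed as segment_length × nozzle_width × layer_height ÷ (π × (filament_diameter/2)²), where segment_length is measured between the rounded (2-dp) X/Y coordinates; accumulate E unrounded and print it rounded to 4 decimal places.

At z = 12 mm: the r=4.5 cylinder contributes a regular 6-gon of circumradius 4.5; the cube at (8.5, 4.5) is present — its section is the full 9.5×13 rectangle; After the difference (first − rest): starting from the r=4.5 cylinder, the 9.5×13 cube at (8.5, 4.5) misses the remaining region (no effect) — 1 connected region; the cube at (10, 5) does not reach this height (z outside [14.5, 25]); Taking the union: only that combined region is present, so the union is just that shape — 1 connected region. The outline is a single polygon with 6 vertices. Extrusion per mm of travel: 0.6 × 0.1 / (π × 0.875²) = 0.024945. Accumulating E over each segment gives final E = 0.6738.

G0 X-4.50 Y0.00 Z12.00
G1 X-2.25 Y-3.90 E0.1123
G1 X2.25 Y-3.90 E0.2246
G1 X4.50 Y0.00 E0.3369
G1 X2.25 Y3.90 E0.4492
G1 X-2.25 Y3.90 E0.5615
G1 X-4.50 Y0.00 E0.6738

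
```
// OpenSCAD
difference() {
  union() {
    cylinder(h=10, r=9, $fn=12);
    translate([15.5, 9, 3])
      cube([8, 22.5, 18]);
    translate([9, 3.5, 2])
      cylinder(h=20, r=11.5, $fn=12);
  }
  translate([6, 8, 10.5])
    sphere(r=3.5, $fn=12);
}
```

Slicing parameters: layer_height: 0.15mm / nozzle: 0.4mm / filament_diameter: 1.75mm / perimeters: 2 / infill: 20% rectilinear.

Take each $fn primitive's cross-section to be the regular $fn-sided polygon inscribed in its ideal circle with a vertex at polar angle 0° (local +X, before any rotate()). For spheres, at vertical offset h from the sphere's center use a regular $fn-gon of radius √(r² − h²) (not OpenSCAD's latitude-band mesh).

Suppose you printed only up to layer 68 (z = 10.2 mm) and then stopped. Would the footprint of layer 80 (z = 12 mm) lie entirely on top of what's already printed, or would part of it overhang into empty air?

Compare the two slices. At z = 10.2: the cylinder is not intersected at this z (z outside [0, 10]); the 8×22.5 cube at (15.5, 9) contributes its full rectangle (area 180.00 mm²); the r=11.5 cylinder at (9, 3.5) contributes a regular 12-gon of circumradius 11.5 (area = (12/2)·11.500²·sin(360°/12) = 396.75 mm²); Taking the union: the regions partially overlap — summed areas 576.75 mm² minus the doubly-counted overlap 6.86 mm² gives 569.89 mm² — area = 569.89 mm²; the r=3.5 sphere at (6, 8) contributes a regular 12-gon of circumradius √(3.5²−0.3²) = 3.487 (area = (12/2)·3.487²·sin(360°/12) = 36.48 mm²); Taking the first minus the rest: starting from that combined region (569.89 mm²), the r=3.5 sphere at (6, 8) lies wholly inside it (removes its full 36.48 mm² and its 21.66 mm outline becomes a hole wall) — area = 533.41 mm². At z = 12: the cylinder does not reach this height (z outside [0, 10]); the cube at (15.5, 9) is present — its section is the full 8×22.5 rectangle (area 180.00 mm²); the cylinder at (9, 3.5): section is a regular 12-gon, circumradius r=11.5 (area = (12/2)·11.500²·sin(360°/12) = 396.75 mm²); Taking the union: the regions partially overlap — summed areas 576.75 mm² minus the doubly-counted overlap 6.86 mm² gives 569.89 mm² — area = 569.89 mm²; the r=3.5 sphere at (6, 8) contributes a regular 12-gon of circumradius √(3.5²−1.5²) = 3.162 (area = (12/2)·3.162²·sin(360°/12) = 30.00 mm²); After the difference (first − rest): starting from the result so far (569.89 mm²), the r=3.5 sphere at (6, 8) lies wholly inside it (removes its full 30.00 mm² and its 19.64 mm outline becomes a hole wall) — area = 539.89 mm². Checking containment: at z = 12 the cross-section extends beyond the z = 10.2 cross-section by about 6.48 mm².

part overhangs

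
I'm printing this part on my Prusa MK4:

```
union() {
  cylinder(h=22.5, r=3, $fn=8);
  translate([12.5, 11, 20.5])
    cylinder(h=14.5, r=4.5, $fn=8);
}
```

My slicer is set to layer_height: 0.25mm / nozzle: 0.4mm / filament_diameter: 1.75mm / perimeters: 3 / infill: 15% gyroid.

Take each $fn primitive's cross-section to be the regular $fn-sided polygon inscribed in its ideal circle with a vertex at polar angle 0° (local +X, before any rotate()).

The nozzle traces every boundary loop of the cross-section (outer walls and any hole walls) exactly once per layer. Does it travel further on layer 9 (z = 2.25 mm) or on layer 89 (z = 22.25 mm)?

Layer 9 (z = 2.25): the r=3 cylinder contributes a regular 8-gon of circumradius 3 (perimeter = 2·8·3.000·sin(180°/8) = 18.37 mm); the cylinder at (12.5, 11) does not reach this height (z outside [20.5, 35]); Combining (union): only the r=3 cylinder is present, so the union is just that shape — boundary = 18.37 mm. So its perimeter = 18.37 mm. Layer 89 (z = 22.25): the r=3 cylinder contributes a regular 8-gon of circumradius 3 (perimeter = 2·8·3.000·sin(180°/8) = 18.37 mm); the cylinder at (12.5, 11): section is a regular 8-gon, circumradius r=4.5 (perimeter = 2·8·4.500·sin(180°/8) = 27.55 mm); Taking the union: the 2 present regions are separate (no shared area or edge), so areas and boundary lengths simply add and each stays a separate island — boundary = 45.92 mm. So its perimeter = 45.92 mm. Layer 89 is larger (45.92 vs 18.37 mm).

layer 89 (z = 22.25 mm)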